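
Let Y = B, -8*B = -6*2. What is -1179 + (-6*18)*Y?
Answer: -1341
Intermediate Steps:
B = 3/2 (B = -(-3)*2/4 = -1/8*(-12) = 3/2 ≈ 1.5000)
Y = 3/2 ≈ 1.5000
-1179 + (-6*18)*Y = -1179 - 6*18*(3/2) = -1179 - 108*3/2 = -1179 - 162 = -1341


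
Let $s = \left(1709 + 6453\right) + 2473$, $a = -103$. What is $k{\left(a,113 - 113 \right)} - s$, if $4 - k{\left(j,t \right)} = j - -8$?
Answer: $-10536$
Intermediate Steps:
$s = 10635$ ($s = 8162 + 2473 = 10635$)
$k{\left(j,t \right)} = -4 - j$ ($k{\left(j,t \right)} = 4 - \left(j - -8\right) = 4 - \left(j + 8\right) = 4 - \left(8 + j\right) = -4 - j$)
$k{\left(a,113 - 113 \right)} - s = \left(-4 - -103\right) - 10635 = \left(-4 + 103\right) - 10635 = 99 - 10635 = -10536$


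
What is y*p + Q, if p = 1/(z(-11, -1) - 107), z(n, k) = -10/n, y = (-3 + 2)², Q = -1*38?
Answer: -44357/1167 ≈ -38.009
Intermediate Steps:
Q = -38
y = 1 (y = (-1)² = 1)
p = -11/1167 (p = 1/(-10/(-11) - 107) = 1/(-10*(-1/11) - 107) = 1/(10/11 - 107) = 1/(-1167/11) = -11/1167 ≈ -0.0094259)
y*p + Q = 1*(-11/1167) - 38 = -11/1167 - 38 = -44357/1167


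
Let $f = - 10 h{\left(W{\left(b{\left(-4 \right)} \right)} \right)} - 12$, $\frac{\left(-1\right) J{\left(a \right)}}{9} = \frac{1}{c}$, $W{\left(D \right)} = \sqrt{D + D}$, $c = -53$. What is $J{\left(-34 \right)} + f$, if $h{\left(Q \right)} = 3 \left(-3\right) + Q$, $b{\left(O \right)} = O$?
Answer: $\frac{4143}{53} - 20 i \sqrt{2} \approx 78.17 - 28.284 i$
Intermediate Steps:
$W{\left(D \right)} = \sqrt{2} \sqrt{D}$ ($W{\left(D \right)} = \sqrt{2 D} = \sqrt{2} \sqrt{D}$)
$J{\left(a \right)} = \frac{9}{53}$ ($J{\left(a \right)} = - \frac{9}{-53} = \left(-9\right) \left(- \frac{1}{53}\right) = \frac{9}{53}$)
$h{\left(Q \right)} = -9 + Q$
$f = 78 - 20 i \sqrt{2}$ ($f = - 10 \left(-9 + \sqrt{2} \sqrt{-4}\right) - 12 = - 10 \left(-9 + \sqrt{2} \cdot 2 i\right) - 12 = - 10 \left(-9 + 2 i \sqrt{2}\right) - 12 = \left(90 - 20 i \sqrt{2}\right) - 12 = 78 - 20 i \sqrt{2} \approx 78.0 - 28.284 i$)
$J{\left(-34 \right)} + f = \frac{9}{53} + \left(78 - 20 i \sqrt{2}\right) = \frac{4143}{53} - 20 i \sqrt{2}$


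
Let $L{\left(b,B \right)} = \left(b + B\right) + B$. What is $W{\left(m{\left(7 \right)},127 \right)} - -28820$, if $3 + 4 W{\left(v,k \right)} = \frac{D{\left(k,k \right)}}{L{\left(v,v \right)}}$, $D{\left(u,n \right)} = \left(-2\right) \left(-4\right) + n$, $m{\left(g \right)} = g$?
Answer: $\frac{201746}{7} \approx 28821.0$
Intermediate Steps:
$L{\left(b,B \right)} = b + 2 B$ ($L{\left(b,B \right)} = \left(B + b\right) + B = b + 2 B$)
$D{\left(u,n \right)} = 8 + n$
$W{\left(v,k \right)} = - \frac{3}{4} + \frac{8 + k}{12 v}$ ($W{\left(v,k \right)} = - \frac{3}{4} + \frac{\left(8 + k\right) \frac{1}{v + 2 v}}{4} = - \frac{3}{4} + \frac{\left(8 + k\right) \frac{1}{3 v}}{4} = - \frac{3}{4} + \frac{\frac{1}{3} \frac{1}{v} \left(8 + k\right)}{4} = - \frac{3}{4} + \frac{8 + k}{12 v}$)
$W{\left(m{\left(7 \right)},127 \right)} - -28820 = \frac{8 + 127 - 63}{12 \cdot 7} - -28820 = \frac{1}{12} \cdot \frac{1}{7} \left(8 + 127 - 63\right) + 28820 = \frac{1}{12} \cdot \frac{1}{7} \cdot 72 + 28820 = \frac{6}{7} + 28820 = \frac{201746}{7}$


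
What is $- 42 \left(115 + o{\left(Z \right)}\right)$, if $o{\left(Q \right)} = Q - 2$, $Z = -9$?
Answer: $-4368$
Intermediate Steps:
$o{\left(Q \right)} = -2 + Q$
$- 42 \left(115 + o{\left(Z \right)}\right) = - 42 \left(115 - 11\right) = \left(-42\right) 104 = -4368$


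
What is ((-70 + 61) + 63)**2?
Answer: 2916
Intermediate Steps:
((-70 + 61) + 63)**2 = (-9 + 63)**2 = 54**2 = 2916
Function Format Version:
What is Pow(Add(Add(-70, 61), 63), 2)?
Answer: 2916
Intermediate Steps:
Pow(Add(Add(-70, 61), 63), 2) = Pow(Add(-9, 63), 2) = Pow(54, 2) = 2916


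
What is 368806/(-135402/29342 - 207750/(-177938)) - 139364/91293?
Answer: -2441560972537075881/22819903320344 ≈ -1.0699e+5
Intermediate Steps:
368806/(-135402/29342 - 207750/(-177938)) - 139364/91293 = 368806/(-135402*1/29342 - 207750*(-1/177938)) - 139364*1/91293 = 368806/(-67701/14671 + 103875/88969) - 139364/91293 = 368806/(-4499340144/1305264199) - 139364/91293 = 368806*(-1305264199/4499340144) - 139364/91293 = -240694634088197/2249670072 - 139364/91293 = -2441560972537075881/22819903320344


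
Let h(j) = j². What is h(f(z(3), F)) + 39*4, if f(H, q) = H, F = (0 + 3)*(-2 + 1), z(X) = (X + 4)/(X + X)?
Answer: 5665/36 ≈ 157.36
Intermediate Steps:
z(X) = (4 + X)/(2*X) (z(X) = (4 + X)/((2*X)) = (4 + X)*(1/(2*X)) = (4 + X)/(2*X))
F = -3 (F = 3*(-1) = -3)
h(f(z(3), F)) + 39*4 = ((½)*(4 + 3)/3)² + 39*4 = ((½)*(⅓)*7)² + 156 = (7/6)² + 156 = 49/36 + 156 = 5665/36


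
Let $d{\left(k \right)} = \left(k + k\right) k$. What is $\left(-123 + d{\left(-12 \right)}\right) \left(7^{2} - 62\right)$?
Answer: $-2145$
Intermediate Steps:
$d{\left(k \right)} = 2 k^{2}$ ($d{\left(k \right)} = 2 k k = 2 k^{2}$)
$\left(-123 + d{\left(-12 \right)}\right) \left(7^{2} - 62\right) = \left(-123 + 2 \left(-12\right)^{2}\right) \left(7^{2} - 62\right) = \left(-123 + 2 \cdot 144\right) \left(49 - 62\right) = \left(-123 + 288\right) \left(-13\right) = 165 \left(-13\right) = -2145$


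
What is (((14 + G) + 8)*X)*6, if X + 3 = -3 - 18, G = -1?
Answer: -3024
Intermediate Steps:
X = -24 (X = -3 + (-3 - 18) = -3 - 21 = -24)
(((14 + G) + 8)*X)*6 = (((14 - 1) + 8)*(-24))*6 = ((13 + 8)*(-24))*6 = (21*(-24))*6 = -504*6 = -3024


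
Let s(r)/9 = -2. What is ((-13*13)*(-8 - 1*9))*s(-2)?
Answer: -51714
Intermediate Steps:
s(r) = -18 (s(r) = 9*(-2) = -18)
((-13*13)*(-8 - 1*9))*s(-2) = ((-13*13)*(-8 - 1*9))*(-18) = -169*(-8 - 9)*(-18) = -169*(-17)*(-18) = 2873*(-18) = -51714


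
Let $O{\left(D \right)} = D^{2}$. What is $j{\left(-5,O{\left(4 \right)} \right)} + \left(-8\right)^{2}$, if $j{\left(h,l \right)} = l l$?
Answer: $320$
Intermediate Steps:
$j{\left(h,l \right)} = l^{2}$
$j{\left(-5,O{\left(4 \right)} \right)} + \left(-8\right)^{2} = \left(4^{2}\right)^{2} + \left(-8\right)^{2} = 16^{2} + 64 = 256 + 64 = 320$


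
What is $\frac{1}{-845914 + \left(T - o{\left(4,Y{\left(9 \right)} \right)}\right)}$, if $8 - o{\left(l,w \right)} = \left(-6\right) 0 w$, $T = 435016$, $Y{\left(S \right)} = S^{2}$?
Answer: $- \frac{1}{410906} \approx -2.4336 \cdot 10^{-6}$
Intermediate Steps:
$o{\left(l,w \right)} = 8$ ($o{\left(l,w \right)} = 8 - \left(-6\right) 0 w = 8 - 0 w = 8 - 0 = 8 + 0 = 8$)
$\frac{1}{-845914 + \left(T - o{\left(4,Y{\left(9 \right)} \right)}\right)} = \frac{1}{-845914 + \left(435016 - 8\right)} = \frac{1}{-845914 + 435008} = \frac{1}{-410906} = - \frac{1}{410906}$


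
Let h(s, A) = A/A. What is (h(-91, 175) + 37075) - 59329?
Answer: -22253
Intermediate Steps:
h(s, A) = 1
(h(-91, 175) + 37075) - 59329 = (1 + 37075) - 59329 = 37076 - 59329 = -22253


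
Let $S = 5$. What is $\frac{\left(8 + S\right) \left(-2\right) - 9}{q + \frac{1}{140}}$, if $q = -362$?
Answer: $\frac{4900}{50679} \approx 0.096687$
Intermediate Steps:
$\frac{\left(8 + S\right) \left(-2\right) - 9}{q + \frac{1}{140}} = \frac{\left(8 + 5\right) \left(-2\right) - 9}{-362 + \frac{1}{140}} = \frac{13 \left(-2\right) - 9}{-362 + \frac{1}{140}} = \frac{-26 - 9}{- \frac{50679}{140}} = \left(-35\right) \left(- \frac{140}{50679}\right) = \frac{4900}{50679}$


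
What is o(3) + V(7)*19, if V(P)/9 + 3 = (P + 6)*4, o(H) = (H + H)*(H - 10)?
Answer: 8337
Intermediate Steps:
o(H) = 2*H*(-10 + H) (o(H) = (2*H)*(-10 + H) = 2*H*(-10 + H))
V(P) = 189 + 36*P (V(P) = -27 + 9*((P + 6)*4) = -27 + 9*((6 + P)*4) = -27 + 9*(24 + 4*P) = -27 + (216 + 36*P) = 189 + 36*P)
o(3) + V(7)*19 = 2*3*(-10 + 3) + (189 + 36*7)*19 = 2*3*(-7) + (189 + 252)*19 = -42 + 441*19 = -42 + 8379 = 8337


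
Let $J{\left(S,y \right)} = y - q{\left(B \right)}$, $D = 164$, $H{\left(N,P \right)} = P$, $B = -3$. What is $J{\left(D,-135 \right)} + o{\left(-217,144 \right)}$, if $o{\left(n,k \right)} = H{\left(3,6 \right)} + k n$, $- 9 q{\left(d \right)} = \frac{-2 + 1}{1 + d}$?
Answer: $- \frac{564785}{18} \approx -31377.0$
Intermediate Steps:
$q{\left(d \right)} = \frac{1}{9 \left(1 + d\right)}$ ($q{\left(d \right)} = - \frac{\left(-2 + 1\right) \frac{1}{1 + d}}{9} = - \frac{\left(-1\right) \frac{1}{1 + d}}{9} = \frac{1}{9 \left(1 + d\right)}$)
$J{\left(S,y \right)} = \frac{1}{18} + y$ ($J{\left(S,y \right)} = y - \frac{1}{9 \left(1 - 3\right)} = y - \frac{1}{9 \left(-2\right)} = y - \frac{1}{9} \left(- \frac{1}{2}\right) = y - - \frac{1}{18} = y + \frac{1}{18} = \frac{1}{18} + y$)
$o{\left(n,k \right)} = 6 + k n$
$J{\left(D,-135 \right)} + o{\left(-217,144 \right)} = \left(\frac{1}{18} - 135\right) + \left(6 + 144 \left(-217\right)\right) = - \frac{2429}{18} + \left(6 - 31248\right) = - \frac{2429}{18} - 31242 = - \frac{564785}{18}$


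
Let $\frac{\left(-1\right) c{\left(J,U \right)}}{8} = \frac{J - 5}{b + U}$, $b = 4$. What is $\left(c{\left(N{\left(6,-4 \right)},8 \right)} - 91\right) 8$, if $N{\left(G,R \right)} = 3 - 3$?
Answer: $- \frac{2104}{3} \approx -701.33$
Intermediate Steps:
$N{\left(G,R \right)} = 0$ ($N{\left(G,R \right)} = 3 - 3 = 0$)
$c{\left(J,U \right)} = - \frac{8 \left(-5 + J\right)}{4 + U}$ ($c{\left(J,U \right)} = - 8 \frac{J - 5}{4 + U} = - 8 \frac{-5 + J}{4 + U} = - \frac{8 \left(-5 + J\right)}{4 + U}$)
$\left(c{\left(N{\left(6,-4 \right)},8 \right)} - 91\right) 8 = \left(\frac{8 \left(5 - 0\right)}{4 + 8} - 91\right) 8 = \left(\frac{8 \left(5 + 0\right)}{12} - 91\right) 8 = \left(8 \cdot \frac{1}{12} \cdot 5 - 91\right) 8 = \left(\frac{10}{3} - 91\right) 8 = \left(- \frac{263}{3}\right) 8 = - \frac{2104}{3}$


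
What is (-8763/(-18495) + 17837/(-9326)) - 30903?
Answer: -1776844219229/57494790 ≈ -30904.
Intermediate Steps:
(-8763/(-18495) + 17837/(-9326)) - 30903 = (-8763*(-1/18495) + 17837*(-1/9326)) - 30903 = (2921/6165 - 17837/9326) - 30903 = -82723859/57494790 - 30903 = -1776844219229/57494790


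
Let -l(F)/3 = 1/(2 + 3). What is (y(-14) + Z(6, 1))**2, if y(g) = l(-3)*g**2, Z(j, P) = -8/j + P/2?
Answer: 12623809/900 ≈ 14026.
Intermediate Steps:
Z(j, P) = P/2 - 8/j (Z(j, P) = -8/j + P*(1/2) = -8/j + P/2 = P/2 - 8/j)
l(F) = -3/5 (l(F) = -3/(2 + 3) = -3/5)
y(g) = -3*g**2/5
(y(-14) + Z(6, 1))**2 = (-3/5*(-14)**2 + ((1/2)*1 - 8/6))**2 = (-3/5*196 + (1/2 - 8*1/6))**2 = (-588/5 + (1/2 - 4/3))**2 = (-588/5 - 5/6)**2 = (-3553/30)**2 = 12623809/900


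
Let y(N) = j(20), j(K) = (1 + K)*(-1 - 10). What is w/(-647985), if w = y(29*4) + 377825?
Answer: -377594/647985 ≈ -0.58272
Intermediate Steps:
j(K) = -11 - 11*K (j(K) = (1 + K)*(-11) = -11 - 11*K)
y(N) = -231 (y(N) = -11 - 11*20 = -11 - 220 = -231)
w = 377594 (w = -231 + 377825 = 377594)
w/(-647985) = 377594/(-647985) = 377594*(-1/647985) = -377594/647985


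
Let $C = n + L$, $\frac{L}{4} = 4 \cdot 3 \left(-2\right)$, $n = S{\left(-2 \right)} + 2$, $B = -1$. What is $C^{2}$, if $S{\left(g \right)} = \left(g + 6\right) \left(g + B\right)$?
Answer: $11236$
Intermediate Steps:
$S{\left(g \right)} = \left(-1 + g\right) \left(6 + g\right)$ ($S{\left(g \right)} = \left(g + 6\right) \left(g - 1\right) = \left(6 + g\right) \left(-1 + g\right) = \left(-1 + g\right) \left(6 + g\right)$)
$n = -10$ ($n = \left(-6 + \left(-2\right)^{2} + 5 \left(-2\right)\right) + 2 = \left(-6 + 4 - 10\right) + 2 = -12 + 2 = -10$)
$L = -96$ ($L = 4 \cdot 4 \cdot 3 \left(-2\right) = 4 \cdot 12 \left(-2\right) = 4 \left(-24\right) = -96$)
$C = -106$ ($C = -10 - 96 = -106$)
$C^{2} = \left(-106\right)^{2} = 11236$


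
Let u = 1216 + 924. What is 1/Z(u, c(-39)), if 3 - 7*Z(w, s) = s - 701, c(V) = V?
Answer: 7/743 ≈ 0.0094213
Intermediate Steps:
u = 2140
Z(w, s) = 704/7 - s/7 (Z(w, s) = 3/7 - (s - 701)/7 = 3/7 - (-701 + s)/7 = 3/7 + (701/7 - s/7) = 704/7 - s/7)
1/Z(u, c(-39)) = 1/(704/7 - ⅐*(-39)) = 1/(704/7 + 39/7) = 1/(743/7) = 7/743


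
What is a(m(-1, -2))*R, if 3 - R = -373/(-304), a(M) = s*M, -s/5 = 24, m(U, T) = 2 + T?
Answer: 0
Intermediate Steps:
s = -120 (s = -5*24 = -120)
a(M) = -120*M
R = 539/304 (R = 3 - (-373)/(-304) = 3 - (-373)*(-1)/304 = 3 - 1*373/304 = 3 - 373/304 = 539/304 ≈ 1.7730)
a(m(-1, -2))*R = -120*(2 - 2)*(539/304) = -120*0*(539/304) = 0*(539/304) = 0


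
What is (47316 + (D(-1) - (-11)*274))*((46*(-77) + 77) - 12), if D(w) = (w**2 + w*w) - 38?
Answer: -174872238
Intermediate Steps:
D(w) = -38 + 2*w**2 (D(w) = (w**2 + w**2) - 38 = 2*w**2 - 38 = -38 + 2*w**2)
(47316 + (D(-1) - (-11)*274))*((46*(-77) + 77) - 12) = (47316 + ((-38 + 2*(-1)**2) - (-11)*274))*((46*(-77) + 77) - 12) = (47316 + ((-38 + 2*1) - 1*(-3014)))*((-3542 + 77) - 12) = (47316 + ((-38 + 2) + 3014))*(-3465 - 12) = (47316 + (-36 + 3014))*(-3477) = (47316 + 2978)*(-3477) = 50294*(-3477) = -174872238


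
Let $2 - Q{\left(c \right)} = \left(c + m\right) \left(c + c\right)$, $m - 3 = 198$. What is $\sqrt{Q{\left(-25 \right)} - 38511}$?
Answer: $3 i \sqrt{3301} \approx 172.36 i$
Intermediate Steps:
$m = 201$ ($m = 3 + 198 = 201$)
$Q{\left(c \right)} = 2 - 2 c \left(201 + c\right)$ ($Q{\left(c \right)} = 2 - \left(c + 201\right) \left(c + c\right) = 2 - \left(201 + c\right) 2 c = 2 - 2 c \left(201 + c\right)$)
$\sqrt{Q{\left(-25 \right)} - 38511} = \sqrt{\left(2 - -10050 - 2 \left(-25\right)^{2}\right) - 38511} = \sqrt{\left(2 + 10050 - 1250\right) - 38511} = \sqrt{8802 - 38511} = \sqrt{-29709} = 3 i \sqrt{3301}$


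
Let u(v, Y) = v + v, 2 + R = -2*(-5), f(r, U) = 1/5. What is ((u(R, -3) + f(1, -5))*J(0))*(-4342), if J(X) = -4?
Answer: 1406808/5 ≈ 2.8136e+5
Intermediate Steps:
f(r, U) = ⅕ (f(r, U) = 1*(⅕) = ⅕)
R = 8 (R = -2 - 2*(-5) = -2 + 10 = 8)
u(v, Y) = 2*v
((u(R, -3) + f(1, -5))*J(0))*(-4342) = ((2*8 + ⅕)*(-4))*(-4342) = ((16 + ⅕)*(-4))*(-4342) = ((81/5)*(-4))*(-4342) = -324/5*(-4342) = 1406808/5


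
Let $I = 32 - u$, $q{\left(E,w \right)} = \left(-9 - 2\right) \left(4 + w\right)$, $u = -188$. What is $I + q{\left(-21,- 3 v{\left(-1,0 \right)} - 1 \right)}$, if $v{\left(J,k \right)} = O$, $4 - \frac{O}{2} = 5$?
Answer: $121$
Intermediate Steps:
$O = -2$ ($O = 8 - 10 = -2$)
$v{\left(J,k \right)} = -2$
$q{\left(E,w \right)} = -44 - 11 w$ ($q{\left(E,w \right)} = - 11 \left(4 + w\right) = -44 - 11 w$)
$I = 220$ ($I = 32 - -188 = 32 + 188 = 220$)
$I + q{\left(-21,- 3 v{\left(-1,0 \right)} - 1 \right)} = 220 - \left(44 + 11 \left(\left(-3\right) \left(-2\right) - 1\right)\right) = 220 - \left(44 + 11 \left(6 - 1\right)\right) = 220 - 99 = 121$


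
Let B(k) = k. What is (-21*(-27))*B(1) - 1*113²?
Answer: -12202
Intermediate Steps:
(-21*(-27))*B(1) - 1*113² = -21*(-27)*1 - 1*113² = 567*1 - 1*12769 = 567 - 12769 = -12202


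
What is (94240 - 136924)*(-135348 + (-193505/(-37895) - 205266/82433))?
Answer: 277637560192243356/48058439 ≈ 5.7771e+9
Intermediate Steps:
(94240 - 136924)*(-135348 + (-193505/(-37895) - 205266/82433)) = -42684*(-135348 + (-193505*(-1/37895) - 205266*1/82433)) = -42684*(-135348 + (2977/583 - 205266/82433)) = -42684*(-135348 + 125732963/48058439) = -42684*(-6504487868809/48058439) = 277637560192243356/48058439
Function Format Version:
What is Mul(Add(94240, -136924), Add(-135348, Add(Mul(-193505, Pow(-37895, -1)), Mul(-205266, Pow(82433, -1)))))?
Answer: Rational(277637560192243356, 48058439) ≈ 5.7771e+9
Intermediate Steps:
Mul(Add(94240, -136924), Add(-135348, Add(Mul(-193505, Pow(-37895, -1)), Mul(-205266, Pow(82433, -1))))) = Mul(-42684, Add(-135348, Add(Mul(-193505, Rational(-1, 37895)), Mul(-205266, Rational(1, 82433))))) = Mul(-42684, Add(-135348, Add(Rational(2977, 583), Rational(-205266, 82433)))) = Mul(-42684, Add(-135348, Rational(125732963, 48058439))) = Mul(-42684, Rational(-6504487868809, 48058439)) = Rational(277637560192243356, 48058439)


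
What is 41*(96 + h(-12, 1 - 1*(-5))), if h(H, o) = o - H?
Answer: 4674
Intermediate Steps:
41*(96 + h(-12, 1 - 1*(-5))) = 41*(96 + ((1 - 1*(-5)) - 1*(-12))) = 41*(96 + ((1 + 5) + 12)) = 41*(96 + (6 + 12)) = 41*(96 + 18) = 41*114 = 4674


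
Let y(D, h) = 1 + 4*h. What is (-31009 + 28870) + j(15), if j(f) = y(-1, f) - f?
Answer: -2093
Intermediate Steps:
j(f) = 1 + 3*f (j(f) = (1 + 4*f) - f = 1 + 3*f)
(-31009 + 28870) + j(15) = (-31009 + 28870) + (1 + 3*15) = -2139 + (1 + 45) = -2139 + 46 = -2093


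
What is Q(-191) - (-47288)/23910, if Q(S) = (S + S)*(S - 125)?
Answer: 1443135604/11955 ≈ 1.2071e+5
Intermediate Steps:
Q(S) = 2*S*(-125 + S) (Q(S) = (2*S)*(-125 + S) = 2*S*(-125 + S))
Q(-191) - (-47288)/23910 = 2*(-191)*(-125 - 191) - (-47288)/23910 = 2*(-191)*(-316) - (-47288)/23910 = 120712 - 1*(-23644/11955) = 120712 + 23644/11955 = 1443135604/11955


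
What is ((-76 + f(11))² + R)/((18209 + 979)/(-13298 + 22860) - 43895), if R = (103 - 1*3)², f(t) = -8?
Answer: -81544736/209852401 ≈ -0.38858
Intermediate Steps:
R = 10000 (R = (103 - 3)² = 100² = 10000)
((-76 + f(11))² + R)/((18209 + 979)/(-13298 + 22860) - 43895) = ((-76 - 8)² + 10000)/((18209 + 979)/(-13298 + 22860) - 43895) = ((-84)² + 10000)/(19188/9562 - 43895) = (7056 + 10000)/(19188*(1/9562) - 43895) = 17056/(9594/4781 - 43895) = 17056/(-209852401/4781) = 17056*(-4781/209852401) = -81544736/209852401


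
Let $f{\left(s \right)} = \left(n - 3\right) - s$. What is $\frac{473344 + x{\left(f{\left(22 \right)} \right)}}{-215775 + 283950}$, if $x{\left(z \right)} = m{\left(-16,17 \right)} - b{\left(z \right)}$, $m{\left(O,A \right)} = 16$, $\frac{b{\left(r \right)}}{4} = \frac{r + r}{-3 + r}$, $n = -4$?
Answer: $\frac{210379}{30300} \approx 6.9432$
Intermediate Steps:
$b{\left(r \right)} = \frac{8 r}{-3 + r}$ ($b{\left(r \right)} = 4 \frac{r + r}{-3 + r} = 4 \frac{2 r}{-3 + r} = \frac{8 r}{-3 + r}$)
$f{\left(s \right)} = -7 - s$ ($f{\left(s \right)} = \left(-4 - 3\right) - s = -7 - s$)
$x{\left(z \right)} = 16 - \frac{8 z}{-3 + z}$
$\frac{473344 + x{\left(f{\left(22 \right)} \right)}}{-215775 + 283950} = \frac{473344 + \frac{8 \left(-6 - 29\right)}{-3 - 29}}{-215775 + 283950} = \frac{473344 + \frac{8 \left(-6 - 29\right)}{-3 - 29}}{68175} = \left(473344 + \frac{8 \left(-6 - 29\right)}{-3 - 29}\right) \frac{1}{68175} = \left(473344 + 8 \frac{1}{-32} \left(-35\right)\right) \frac{1}{68175} = \left(473344 + 8 \left(- \frac{1}{32}\right) \left(-35\right)\right) \frac{1}{68175} = \left(473344 + \frac{35}{4}\right) \frac{1}{68175} = \frac{1893411}{4} \cdot \frac{1}{68175} = \frac{210379}{30300}$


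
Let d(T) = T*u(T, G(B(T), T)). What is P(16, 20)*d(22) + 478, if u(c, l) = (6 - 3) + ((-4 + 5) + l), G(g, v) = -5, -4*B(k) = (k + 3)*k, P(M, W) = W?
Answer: 38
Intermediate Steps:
B(k) = -k*(3 + k)/4 (B(k) = -(k + 3)*k/4 = -(3 + k)*k/4 = -k*(3 + k)/4)
u(c, l) = 4 + l (u(c, l) = 3 + (1 + l) = 4 + l)
d(T) = -T (d(T) = T*(4 - 5) = T*(-1) = -T)
P(16, 20)*d(22) + 478 = 20*(-1*22) + 478 = 20*(-22) + 478 = -440 + 478 = 38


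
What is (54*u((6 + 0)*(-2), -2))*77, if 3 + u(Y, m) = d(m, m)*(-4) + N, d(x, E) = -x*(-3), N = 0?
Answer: 87318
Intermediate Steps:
d(x, E) = 3*x
u(Y, m) = -3 - 12*m (u(Y, m) = -3 + ((3*m)*(-4) + 0) = -3 + (-12*m + 0) = -3 - 12*m)
(54*u((6 + 0)*(-2), -2))*77 = (54*(-3 - 12*(-2)))*77 = (54*(-3 + 24))*77 = (54*21)*77 = 1134*77 = 87318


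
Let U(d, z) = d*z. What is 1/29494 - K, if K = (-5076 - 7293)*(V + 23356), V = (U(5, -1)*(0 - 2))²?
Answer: 8557013524417/29494 ≈ 2.9013e+8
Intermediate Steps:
V = 100 (V = ((5*(-1))*(0 - 2))² = (-5*(-2))² = 10² = 100)
K = -290127264 (K = (-5076 - 7293)*(100 + 23356) = -12369*23456 = -290127264)
1/29494 - K = 1/29494 - 1*(-290127264) = 1/29494 + 290127264 = 8557013524417/29494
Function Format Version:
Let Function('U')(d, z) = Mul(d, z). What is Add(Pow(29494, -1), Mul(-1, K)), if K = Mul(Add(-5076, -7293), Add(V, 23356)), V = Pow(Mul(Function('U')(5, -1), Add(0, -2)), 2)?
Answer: Rational(8557013524417, 29494) ≈ 2.9013e+8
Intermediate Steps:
V = 100 (V = Pow(Mul(Mul(5, -1), Add(0, -2)), 2) = Pow(Mul(-5, -2), 2) = Pow(10, 2) = 100)
K = -290127264 (K = Mul(Add(-5076, -7293), Add(100, 23356)) = Mul(-12369, 23456) = -290127264)
Add(Pow(29494, -1), Mul(-1, K)) = Add(Pow(29494, -1), Mul(-1, -290127264)) = Add(Rational(1, 29494), 290127264) = Rational(8557013524417, 29494)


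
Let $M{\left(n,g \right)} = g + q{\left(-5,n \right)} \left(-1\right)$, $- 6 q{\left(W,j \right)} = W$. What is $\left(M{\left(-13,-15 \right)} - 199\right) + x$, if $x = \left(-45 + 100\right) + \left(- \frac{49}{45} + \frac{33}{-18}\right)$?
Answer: $- \frac{7324}{45} \approx -162.76$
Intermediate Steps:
$q{\left(W,j \right)} = - \frac{W}{6}$
$M{\left(n,g \right)} = - \frac{5}{6} + g$ ($M{\left(n,g \right)} = g + \left(- \frac{1}{6}\right) \left(-5\right) \left(-1\right) = g + \frac{5}{6} \left(-1\right) = g - \frac{5}{6} = - \frac{5}{6} + g$)
$x = \frac{4687}{90}$ ($x = 55 + \left(\left(-49\right) \frac{1}{45} + 33 \left(- \frac{1}{18}\right)\right) = 55 - \frac{263}{90} = \frac{4687}{90} \approx 52.078$)
$\left(M{\left(-13,-15 \right)} - 199\right) + x = \left(\left(- \frac{5}{6} - 15\right) - 199\right) + \frac{4687}{90} = \left(- \frac{95}{6} - 199\right) + \frac{4687}{90} = - \frac{1289}{6} + \frac{4687}{90} = - \frac{7324}{45}$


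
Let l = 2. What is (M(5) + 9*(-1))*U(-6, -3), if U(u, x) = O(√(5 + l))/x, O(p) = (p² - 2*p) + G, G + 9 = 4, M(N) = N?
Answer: 8/3 - 8*√7/3 ≈ -4.3887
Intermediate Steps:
G = -5 (G = -9 + 4 = -5)
O(p) = -5 + p² - 2*p (O(p) = (p² - 2*p) - 5 = -5 + p² - 2*p)
U(u, x) = (2 - 2*√7)/x (U(u, x) = (-5 + (√(5 + 2))² - 2*√(5 + 2))/x = (-5 + (√7)² - 2*√7)/x = (-5 + 7 - 2*√7)/x = (2 - 2*√7)/x)
(M(5) + 9*(-1))*U(-6, -3) = (5 + 9*(-1))*(2*(1 - √7)/(-3)) = (5 - 9)*(2*(-⅓)*(1 - √7)) = -4*(-⅔ + 2*√7/3) = 8/3 - 8*√7/3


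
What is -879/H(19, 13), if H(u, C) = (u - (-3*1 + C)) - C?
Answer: 879/4 ≈ 219.75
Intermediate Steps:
H(u, C) = 3 + u - 2*C (H(u, C) = (u - (-3 + C)) - C = (u + (3 - C)) - C = (3 + u - C) - C = 3 + u - 2*C)
-879/H(19, 13) = -879/(3 + 19 - 2*13) = -879/(3 + 19 - 26) = -879/(-4) = -879*(-¼) = 879/4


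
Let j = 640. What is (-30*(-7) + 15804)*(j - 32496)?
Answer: -510141984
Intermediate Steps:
(-30*(-7) + 15804)*(j - 32496) = (-30*(-7) + 15804)*(640 - 32496) = (210 + 15804)*(-31856) = 16014*(-31856) = -510141984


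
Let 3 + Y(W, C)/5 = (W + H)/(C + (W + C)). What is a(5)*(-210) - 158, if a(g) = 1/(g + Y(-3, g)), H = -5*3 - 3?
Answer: -748/5 ≈ -149.60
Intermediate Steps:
H = -18 (H = -15 - 3 = -18)
Y(W, C) = -15 + 5*(-18 + W)/(W + 2*C) (Y(W, C) = -15 + 5*((W - 18)/(C + (W + C))) = -15 + 5*((-18 + W)/(C + (C + W))) = -15 + 5*((-18 + W)/(W + 2*C)) = -15 + 5*(-18 + W)/(W + 2*C))
a(g) = 1/(g + 10*(-6 - 3*g)/(-3 + 2*g)) (a(g) = 1/(g + 10*(-9 - 1*(-3) - 3*g)/(-3 + 2*g)) = 1/(g + 10*(-9 + 3 - 3*g)/(-3 + 2*g)) = 1/(g + 10*(-6 - 3*g)/(-3 + 2*g)))
a(5)*(-210) - 158 = ((-3 + 2*5)/(-60 - 33*5 + 2*5²))*(-210) - 158 = ((-3 + 10)/(-60 - 165 + 2*25))*(-210) - 158 = (7/(-60 - 165 + 50))*(-210) - 158 = (7/(-175))*(-210) - 158 = -1/175*7*(-210) - 158 = -1/25*(-210) - 158 = 42/5 - 158 = -748/5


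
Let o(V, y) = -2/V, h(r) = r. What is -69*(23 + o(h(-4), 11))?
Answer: -3243/2 ≈ -1621.5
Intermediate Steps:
-69*(23 + o(h(-4), 11)) = -69*(23 - 2/(-4)) = -69*(23 - 2*(-¼)) = -69*(23 + ½) = -69*47/2 = -3243/2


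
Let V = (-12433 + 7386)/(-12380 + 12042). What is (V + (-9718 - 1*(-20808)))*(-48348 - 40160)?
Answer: -166105928618/169 ≈ -9.8288e+8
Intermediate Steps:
V = 5047/338 (V = -5047/(-338) = -5047*(-1/338) = 5047/338 ≈ 14.932)
(V + (-9718 - 1*(-20808)))*(-48348 - 40160) = (5047/338 + (-9718 - 1*(-20808)))*(-48348 - 40160) = (5047/338 + (-9718 + 20808))*(-88508) = (5047/338 + 11090)*(-88508) = (3753467/338)*(-88508) = -166105928618/169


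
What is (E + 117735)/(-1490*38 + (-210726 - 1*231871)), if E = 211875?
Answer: -329610/499217 ≈ -0.66025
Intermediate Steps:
(E + 117735)/(-1490*38 + (-210726 - 1*231871)) = (211875 + 117735)/(-1490*38 + (-210726 - 1*231871)) = 329610/(-56620 + (-210726 - 231871)) = 329610/(-56620 - 442597) = 329610/(-499217) = 329610*(-1/499217) = -329610/499217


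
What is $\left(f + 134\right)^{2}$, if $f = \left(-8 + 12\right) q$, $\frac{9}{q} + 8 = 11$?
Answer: $21316$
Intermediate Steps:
$q = 3$ ($q = \frac{9}{-8 + 11} = \frac{9}{3} = 9 \cdot \frac{1}{3} = 3$)
$f = 12$ ($f = \left(-8 + 12\right) 3 = 4 \cdot 3 = 12$)
$\left(f + 134\right)^{2} = \left(12 + 134\right)^{2} = 146^{2} = 21316$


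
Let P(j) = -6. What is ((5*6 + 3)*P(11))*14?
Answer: -2772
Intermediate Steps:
((5*6 + 3)*P(11))*14 = ((5*6 + 3)*(-6))*14 = ((30 + 3)*(-6))*14 = (33*(-6))*14 = -198*14 = -2772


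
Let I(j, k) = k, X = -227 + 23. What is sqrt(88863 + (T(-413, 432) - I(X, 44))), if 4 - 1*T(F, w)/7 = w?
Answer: sqrt(85823) ≈ 292.96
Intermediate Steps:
X = -204
T(F, w) = 28 - 7*w
sqrt(88863 + (T(-413, 432) - I(X, 44))) = sqrt(88863 + ((28 - 7*432) - 1*44)) = sqrt(88863 + ((28 - 3024) - 44)) = sqrt(88863 + (-2996 - 44)) = sqrt(88863 - 3040) = sqrt(85823)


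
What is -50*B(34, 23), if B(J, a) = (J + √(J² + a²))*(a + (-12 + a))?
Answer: -57800 - 1700*√1685 ≈ -1.2758e+5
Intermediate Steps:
B(J, a) = (-12 + 2*a)*(J + √(J² + a²)) (B(J, a) = (J + √(J² + a²))*(-12 + 2*a) = (-12 + 2*a)*(J + √(J² + a²)))
-50*B(34, 23) = -50*(-12*34 - 12*√(34² + 23²) + 2*34*23 + 2*23*√(34² + 23²)) = -50*(-408 - 12*√(1156 + 529) + 1564 + 2*23*√(1156 + 529)) = -50*(-408 - 12*√1685 + 1564 + 2*23*√1685) = -50*(-408 - 12*√1685 + 1564 + 46*√1685) = -50*(1156 + 34*√1685) = -57800 - 1700*√1685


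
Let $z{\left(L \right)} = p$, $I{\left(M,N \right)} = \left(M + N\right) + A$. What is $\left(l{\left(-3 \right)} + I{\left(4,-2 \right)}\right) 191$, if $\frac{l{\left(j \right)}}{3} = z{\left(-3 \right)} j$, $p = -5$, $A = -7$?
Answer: $7640$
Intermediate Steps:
$I{\left(M,N \right)} = -7 + M + N$ ($I{\left(M,N \right)} = \left(M + N\right) - 7 = -7 + M + N$)
$z{\left(L \right)} = -5$
$l{\left(j \right)} = - 15 j$ ($l{\left(j \right)} = 3 \left(- 5 j\right) = - 15 j$)
$\left(l{\left(-3 \right)} + I{\left(4,-2 \right)}\right) 191 = \left(\left(-15\right) \left(-3\right) - 5\right) 191 = \left(45 - 5\right) 191 = 40 \cdot 191 = 7640$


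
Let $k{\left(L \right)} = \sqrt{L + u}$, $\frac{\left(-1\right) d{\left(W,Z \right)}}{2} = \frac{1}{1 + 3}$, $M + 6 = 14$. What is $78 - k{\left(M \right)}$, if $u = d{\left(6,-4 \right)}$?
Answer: $78 - \frac{\sqrt{30}}{2} \approx 75.261$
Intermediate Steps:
$M = 8$ ($M = -6 + 14 = 8$)
$d{\left(W,Z \right)} = - \frac{1}{2}$ ($d{\left(W,Z \right)} = - \frac{2}{1 + 3} = - \frac{2}{4} = \left(-2\right) \frac{1}{4} = - \frac{1}{2}$)
$u = - \frac{1}{2} \approx -0.5$
$k{\left(L \right)} = \sqrt{- \frac{1}{2} + L}$ ($k{\left(L \right)} = \sqrt{L - \frac{1}{2}} = \sqrt{- \frac{1}{2} + L}$)
$78 - k{\left(M \right)} = 78 - \frac{\sqrt{-2 + 4 \cdot 8}}{2} = 78 - \frac{\sqrt{-2 + 32}}{2} = 78 - \frac{\sqrt{30}}{2}$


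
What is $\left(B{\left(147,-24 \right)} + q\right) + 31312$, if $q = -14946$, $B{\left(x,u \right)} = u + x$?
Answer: $16489$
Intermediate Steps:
$\left(B{\left(147,-24 \right)} + q\right) + 31312 = \left(\left(-24 + 147\right) - 14946\right) + 31312 = \left(123 - 14946\right) + 31312 = -14823 + 31312 = 16489$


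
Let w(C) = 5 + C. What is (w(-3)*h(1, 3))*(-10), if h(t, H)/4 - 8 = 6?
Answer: -1120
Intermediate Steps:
h(t, H) = 56 (h(t, H) = 32 + 4*6 = 32 + 24 = 56)
(w(-3)*h(1, 3))*(-10) = ((5 - 3)*56)*(-10) = (2*56)*(-10) = 112*(-10) = -1120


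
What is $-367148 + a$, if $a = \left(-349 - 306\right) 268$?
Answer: $-542688$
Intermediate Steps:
$a = -175540$ ($a = \left(-655\right) 268 = -175540$)
$-367148 + a = -367148 - 175540 = -542688$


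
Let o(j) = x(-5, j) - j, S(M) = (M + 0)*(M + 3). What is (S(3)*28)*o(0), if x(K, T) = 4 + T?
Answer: 2016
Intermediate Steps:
S(M) = M*(3 + M)
o(j) = 4 (o(j) = (4 + j) - j = 4)
(S(3)*28)*o(0) = ((3*(3 + 3))*28)*4 = ((3*6)*28)*4 = (18*28)*4 = 504*4 = 2016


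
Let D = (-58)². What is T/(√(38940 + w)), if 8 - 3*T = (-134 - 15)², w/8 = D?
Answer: -22193*√16463/98778 ≈ -28.828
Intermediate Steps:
D = 3364
w = 26912 (w = 8*3364 = 26912)
T = -22193/3 (T = 8/3 - (-134 - 15)²/3 = 8/3 - ⅓*(-149)² = 8/3 - ⅓*22201 = 8/3 - 22201/3 = -22193/3 ≈ -7397.7)
T/(√(38940 + w)) = -22193/(3*√(38940 + 26912)) = -22193*√16463/32926/3 = -22193*√16463/98778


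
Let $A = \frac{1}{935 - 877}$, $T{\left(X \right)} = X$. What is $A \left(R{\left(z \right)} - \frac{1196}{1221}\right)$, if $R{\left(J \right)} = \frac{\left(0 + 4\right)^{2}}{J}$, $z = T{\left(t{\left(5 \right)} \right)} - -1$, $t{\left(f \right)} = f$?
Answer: $\frac{1030}{35409} \approx 0.029089$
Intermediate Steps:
$A = \frac{1}{58} \approx 0.017241$
$z = 6$ ($z = 5 - -1 = 5 + 1 = 6$)
$R{\left(J \right)} = \frac{16}{J}$ ($R{\left(J \right)} = \frac{4^{2}}{J} = \frac{16}{J}$)
$A \left(R{\left(z \right)} - \frac{1196}{1221}\right) = \frac{\frac{16}{6} - \frac{1196}{1221}}{58} = \frac{16 \cdot \frac{1}{6} - \frac{1196}{1221}}{58} = \frac{\frac{8}{3} - \frac{1196}{1221}}{58} = \frac{1}{58} \cdot \frac{2060}{1221} = \frac{1030}{35409}$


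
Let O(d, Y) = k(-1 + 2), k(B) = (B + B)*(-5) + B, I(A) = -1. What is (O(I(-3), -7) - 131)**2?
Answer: 19600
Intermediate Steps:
k(B) = -9*B (k(B) = (2*B)*(-5) + B = -10*B + B = -9*B)
O(d, Y) = -9 (O(d, Y) = -9*(-1 + 2) = -9*1 = -9)
(O(I(-3), -7) - 131)**2 = (-9 - 131)**2 = (-140)**2 = 19600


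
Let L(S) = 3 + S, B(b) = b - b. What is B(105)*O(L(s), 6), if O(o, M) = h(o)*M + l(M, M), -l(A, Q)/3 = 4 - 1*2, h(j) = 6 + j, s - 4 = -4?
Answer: 0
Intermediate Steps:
s = 0 (s = 4 - 4 = 0)
B(b) = 0
l(A, Q) = -6 (l(A, Q) = -3*(4 - 1*2) = -3*(4 - 2) = -3*2 = -6)
O(o, M) = -6 + M*(6 + o) (O(o, M) = (6 + o)*M - 6 = M*(6 + o) - 6 = -6 + M*(6 + o))
B(105)*O(L(s), 6) = 0*(-6 + 6*(6 + (3 + 0))) = 0*(-6 + 6*(6 + 3)) = 0*(-6 + 6*9) = 0*(-6 + 54) = 0*48 = 0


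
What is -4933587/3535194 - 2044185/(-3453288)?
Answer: -545028124287/678224612104 ≈ -0.80361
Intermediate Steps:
-4933587/3535194 - 2044185/(-3453288) = -4933587*1/3535194 - 2044185*(-1/3453288) = -1644529/1178398 + 681395/1151096 = -545028124287/678224612104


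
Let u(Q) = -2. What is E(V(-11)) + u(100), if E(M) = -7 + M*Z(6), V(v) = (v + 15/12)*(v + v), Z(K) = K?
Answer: 1278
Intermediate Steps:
V(v) = 2*v*(5/4 + v) (V(v) = (v + 15*(1/12))*(2*v) = (v + 5/4)*(2*v) = (5/4 + v)*(2*v) = 2*v*(5/4 + v))
E(M) = -7 + 6*M (E(M) = -7 + M*6 = -7 + 6*M)
E(V(-11)) + u(100) = (-7 + 6*((1/2)*(-11)*(5 + 4*(-11)))) - 2 = (-7 + 6*((1/2)*(-11)*(5 - 44))) - 2 = (-7 + 6*((1/2)*(-11)*(-39))) - 2 = (-7 + 6*(429/2)) - 2 = (-7 + 1287) - 2 = 1280 - 2 = 1278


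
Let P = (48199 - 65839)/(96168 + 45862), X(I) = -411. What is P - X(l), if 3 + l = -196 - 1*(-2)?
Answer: 833667/2029 ≈ 410.88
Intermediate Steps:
l = -197 (l = -3 + (-196 - 1*(-2)) = -3 + (-196 + 2) = -3 - 194 = -197)
P = -252/2029 (P = -17640/142030 = -17640*1/142030 = -252/2029 ≈ -0.12420)
P - X(l) = -252/2029 - 1*(-411) = -252/2029 + 411 = 833667/2029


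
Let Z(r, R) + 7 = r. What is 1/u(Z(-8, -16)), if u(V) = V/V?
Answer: 1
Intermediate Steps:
Z(r, R) = -7 + r
u(V) = 1
1/u(Z(-8, -16)) = 1/1 = 1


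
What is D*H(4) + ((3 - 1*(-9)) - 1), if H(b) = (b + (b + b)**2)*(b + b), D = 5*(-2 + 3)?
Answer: 2731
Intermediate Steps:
D = 5 (D = 5*1 = 5)
H(b) = 2*b*(b + 4*b**2) (H(b) = (b + (2*b)**2)*(2*b) = (b + 4*b**2)*(2*b) = 2*b*(b + 4*b**2))
D*H(4) + ((3 - 1*(-9)) - 1) = 5*(4**2*(2 + 8*4)) + ((3 - 1*(-9)) - 1) = 5*(16*(2 + 32)) + ((3 + 9) - 1) = 5*(16*34) + (12 - 1) = 5*544 + 11 = 2720 + 11 = 2731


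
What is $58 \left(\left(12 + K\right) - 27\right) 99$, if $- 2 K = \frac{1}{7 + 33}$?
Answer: $- \frac{3448071}{40} \approx -86202.0$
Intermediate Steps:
$K = - \frac{1}{80}$ ($K = - \frac{1}{2 \left(7 + 33\right)} = - \frac{1}{2 \cdot 40} = \left(- \frac{1}{2}\right) \frac{1}{40} = - \frac{1}{80} \approx -0.0125$)
$58 \left(\left(12 + K\right) - 27\right) 99 = 58 \left(\left(12 - \frac{1}{80}\right) - 27\right) 99 = 58 \left(\frac{959}{80} - 27\right) 99 = 58 \left(- \frac{1201}{80}\right) 99 = \left(- \frac{34829}{40}\right) 99 = - \frac{3448071}{40}$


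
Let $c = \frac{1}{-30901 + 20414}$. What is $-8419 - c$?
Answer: $- \frac{88290052}{10487} \approx -8419.0$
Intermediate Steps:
$c = - \frac{1}{10487}$ ($c = \frac{1}{-10487} = - \frac{1}{10487} \approx -9.5356 \cdot 10^{-5}$)
$-8419 - c = -8419 - - \frac{1}{10487} = -8419 + \frac{1}{10487} = - \frac{88290052}{10487}$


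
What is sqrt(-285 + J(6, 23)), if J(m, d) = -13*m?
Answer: 11*I*sqrt(3) ≈ 19.053*I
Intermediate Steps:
sqrt(-285 + J(6, 23)) = sqrt(-285 - 13*6) = sqrt(-285 - 78) = sqrt(-363) = 11*I*sqrt(3)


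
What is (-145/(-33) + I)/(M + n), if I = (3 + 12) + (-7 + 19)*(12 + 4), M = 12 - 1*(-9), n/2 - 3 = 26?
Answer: 6976/2607 ≈ 2.6759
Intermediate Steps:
n = 58 (n = 6 + 2*26 = 6 + 52 = 58)
M = 21 (M = 12 + 9 = 21)
I = 207 (I = 15 + 12*16 = 15 + 192 = 207)
(-145/(-33) + I)/(M + n) = (-145/(-33) + 207)/(21 + 58) = (-145*(-1/33) + 207)/79 = (145/33 + 207)/79 = (1/79)*(6976/33) = 6976/2607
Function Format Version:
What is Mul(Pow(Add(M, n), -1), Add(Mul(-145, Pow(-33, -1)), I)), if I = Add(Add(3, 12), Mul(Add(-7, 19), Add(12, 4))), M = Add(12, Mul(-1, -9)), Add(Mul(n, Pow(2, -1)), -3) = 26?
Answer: Rational(6976, 2607) ≈ 2.6759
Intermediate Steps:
n = 58 (n = Add(6, Mul(2, 26)) = Add(6, 52) = 58)
M = 21 (M = Add(12, 9) = 21)
I = 207 (I = Add(15, Mul(12, 16)) = Add(15, 192) = 207)
Mul(Pow(Add(M, n), -1), Add(Mul(-145, Pow(-33, -1)), I)) = Mul(Pow(Add(21, 58), -1), Add(Mul(-145, Pow(-33, -1)), 207)) = Mul(Pow(79, -1), Add(Mul(-145, Rational(-1, 33)), 207)) = Mul(Rational(1, 79), Add(Rational(145, 33), 207)) = Mul(Rational(1, 79), Rational(6976, 33)) = Rational(6976, 2607)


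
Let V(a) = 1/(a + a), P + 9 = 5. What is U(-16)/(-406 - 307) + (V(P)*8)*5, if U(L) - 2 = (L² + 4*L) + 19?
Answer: -3778/713 ≈ -5.2987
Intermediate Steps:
P = -4 (P = -9 + 5 = -4)
V(a) = 1/(2*a)
U(L) = 21 + L² + 4*L (U(L) = 2 + ((L² + 4*L) + 19) = 2 + (19 + L² + 4*L) = 21 + L² + 4*L)
U(-16)/(-406 - 307) + (V(P)*8)*5 = (21 + (-16)² + 4*(-16))/(-406 - 307) + (((½)/(-4))*8)*5 = (21 + 256 - 64)/(-713) + (((½)*(-¼))*8)*5 = 213*(-1/713) - ⅛*8*5 = -213/713 - 1*5 = -213/713 - 5 = -3778/713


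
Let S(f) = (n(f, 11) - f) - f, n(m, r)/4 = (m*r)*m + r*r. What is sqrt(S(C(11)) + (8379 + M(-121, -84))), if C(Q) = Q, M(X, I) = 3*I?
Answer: sqrt(13913) ≈ 117.95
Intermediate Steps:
n(m, r) = 4*r**2 + 4*r*m**2 (n(m, r) = 4*((m*r)*m + r*r) = 4*(r*m**2 + r**2) = 4*(r**2 + r*m**2) = 4*r**2 + 4*r*m**2)
S(f) = 484 - 2*f + 44*f**2 (S(f) = (4*11*(11 + f**2) - f) - f = ((484 + 44*f**2) - f) - f = (484 - f + 44*f**2) - f = 484 - 2*f + 44*f**2)
sqrt(S(C(11)) + (8379 + M(-121, -84))) = sqrt((484 - 2*11 + 44*11**2) + (8379 + 3*(-84))) = sqrt((484 - 22 + 44*121) + (8379 - 252)) = sqrt((484 - 22 + 5324) + 8127) = sqrt(5786 + 8127) = sqrt(13913)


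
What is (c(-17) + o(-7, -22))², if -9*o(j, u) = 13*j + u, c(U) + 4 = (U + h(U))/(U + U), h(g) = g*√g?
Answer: 6298/81 + 163*I*√17/18 ≈ 77.753 + 37.337*I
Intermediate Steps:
h(g) = g^(3/2)
c(U) = -4 + (U + U^(3/2))/(2*U) (c(U) = -4 + (U + U^(3/2))/(U + U) = -4 + (U + U^(3/2))/((2*U)) = -4 + (U + U^(3/2))*(1/(2*U)) = -4 + (U + U^(3/2))/(2*U))
o(j, u) = -13*j/9 - u/9 (o(j, u) = -(13*j + u)/9 = -(u + 13*j)/9 = -13*j/9 - u/9)
(c(-17) + o(-7, -22))² = ((-7/2 + √(-17)/2) + (-13/9*(-7) - ⅑*(-22)))² = ((-7/2 + (I*√17)/2) + (91/9 + 22/9))² = ((-7/2 + I*√17/2) + 113/9)² = (163/18 + I*√17/2)²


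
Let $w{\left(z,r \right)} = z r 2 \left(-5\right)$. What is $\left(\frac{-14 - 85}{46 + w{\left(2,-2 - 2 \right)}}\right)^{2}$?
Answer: $\frac{121}{196} \approx 0.61735$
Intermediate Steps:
$w{\left(z,r \right)} = - 10 r z$ ($w{\left(z,r \right)} = r z 2 \left(-5\right) = 2 r z \left(-5\right) = - 10 r z$)
$\left(\frac{-14 - 85}{46 + w{\left(2,-2 - 2 \right)}}\right)^{2} = \left(\frac{-14 - 85}{46 - 10 \left(-2 - 2\right) 2}\right)^{2} = \left(- \frac{99}{46 - 10 \left(-2 - 2\right) 2}\right)^{2} = \left(- \frac{99}{46 - \left(-40\right) 2}\right)^{2} = \left(- \frac{99}{46 + 80}\right)^{2} = \left(- \frac{99}{126}\right)^{2} = \left(\left(-99\right) \frac{1}{126}\right)^{2} = \left(- \frac{11}{14}\right)^{2} = \frac{121}{196}$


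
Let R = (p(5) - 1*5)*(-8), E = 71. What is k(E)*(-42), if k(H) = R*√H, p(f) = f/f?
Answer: -1344*√71 ≈ -11325.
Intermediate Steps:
p(f) = 1
R = 32 (R = (1 - 1*5)*(-8) = (1 - 5)*(-8) = -4*(-8) = 32)
k(H) = 32*√H
k(E)*(-42) = (32*√71)*(-42) = -1344*√71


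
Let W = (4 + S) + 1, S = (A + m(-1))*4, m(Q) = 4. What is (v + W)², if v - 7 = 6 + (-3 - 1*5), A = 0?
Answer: 676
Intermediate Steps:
S = 16 (S = (0 + 4)*4 = 4*4 = 16)
W = 21 (W = (4 + 16) + 1 = 20 + 1 = 21)
v = 5 (v = 7 + (6 + (-3 - 1*5)) = 7 + (6 + (-3 - 5)) = 7 + (6 - 8) = 7 - 2 = 5)
(v + W)² = (5 + 21)² = 26² = 676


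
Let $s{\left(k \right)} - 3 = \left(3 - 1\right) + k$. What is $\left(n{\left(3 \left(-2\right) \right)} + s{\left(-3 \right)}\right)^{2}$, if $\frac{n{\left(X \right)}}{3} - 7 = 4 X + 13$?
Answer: $100$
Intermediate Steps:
$n{\left(X \right)} = 60 + 12 X$ ($n{\left(X \right)} = 21 + 3 \left(4 X + 13\right) = 21 + 3 \left(13 + 4 X\right) = 21 + \left(39 + 12 X\right) = 60 + 12 X$)
$s{\left(k \right)} = 5 + k$ ($s{\left(k \right)} = 3 + \left(\left(3 - 1\right) + k\right) = 3 + \left(2 + k\right) = 5 + k$)
$\left(n{\left(3 \left(-2\right) \right)} + s{\left(-3 \right)}\right)^{2} = \left(\left(60 + 12 \cdot 3 \left(-2\right)\right) + \left(5 - 3\right)\right)^{2} = \left(\left(60 + 12 \left(-6\right)\right) + 2\right)^{2} = \left(\left(60 - 72\right) + 2\right)^{2} = \left(-12 + 2\right)^{2} = \left(-10\right)^{2} = 100$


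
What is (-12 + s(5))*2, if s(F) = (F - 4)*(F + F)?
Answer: -4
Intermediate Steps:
s(F) = 2*F*(-4 + F) (s(F) = (-4 + F)*(2*F) = 2*F*(-4 + F))
(-12 + s(5))*2 = (-12 + 2*5*(-4 + 5))*2 = (-12 + 2*5*1)*2 = (-12 + 10)*2 = -2*2 = -4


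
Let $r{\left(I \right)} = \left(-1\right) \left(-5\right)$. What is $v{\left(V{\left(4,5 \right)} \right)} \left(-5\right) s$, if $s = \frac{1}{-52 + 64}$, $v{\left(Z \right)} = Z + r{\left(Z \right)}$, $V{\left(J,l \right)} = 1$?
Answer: $- \frac{5}{2} \approx -2.5$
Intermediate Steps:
$r{\left(I \right)} = 5$
$v{\left(Z \right)} = 5 + Z$ ($v{\left(Z \right)} = Z + 5 = 5 + Z$)
$s = \frac{1}{12} \approx 0.083333$
$v{\left(V{\left(4,5 \right)} \right)} \left(-5\right) s = \left(5 + 1\right) \left(-5\right) \frac{1}{12} = 6 \left(-5\right) \frac{1}{12} = \left(-30\right) \frac{1}{12} = - \frac{5}{2}$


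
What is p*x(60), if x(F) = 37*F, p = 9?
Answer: 19980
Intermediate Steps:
p*x(60) = 9*(37*60) = 9*2220 = 19980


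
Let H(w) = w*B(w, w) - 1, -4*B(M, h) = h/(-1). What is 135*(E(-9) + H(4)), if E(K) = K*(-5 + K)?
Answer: 17415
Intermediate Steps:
B(M, h) = h/4 (B(M, h) = -h/(4*(-1)) = -h*(-1)/4 = -(-1)*h/4 = h/4)
H(w) = -1 + w²/4 (H(w) = w*(w/4) - 1 = w²/4 - 1 = -1 + w²/4)
135*(E(-9) + H(4)) = 135*(-9*(-5 - 9) + (-1 + (¼)*4²)) = 135*(-9*(-14) + (-1 + (¼)*16)) = 135*(126 + (-1 + 4)) = 135*(126 + 3) = 135*129 = 17415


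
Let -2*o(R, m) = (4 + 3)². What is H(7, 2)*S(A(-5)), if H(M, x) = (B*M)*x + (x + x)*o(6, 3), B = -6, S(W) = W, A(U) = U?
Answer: 910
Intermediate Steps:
o(R, m) = -49/2 (o(R, m) = -(4 + 3)²/2 = -½*7² = -½*49 = -49/2)
H(M, x) = -49*x - 6*M*x (H(M, x) = (-6*M)*x + (x + x)*(-49/2) = -6*M*x + (2*x)*(-49/2) = -6*M*x - 49*x = -49*x - 6*M*x)
H(7, 2)*S(A(-5)) = -1*2*(49 + 6*7)*(-5) = -1*2*(49 + 42)*(-5) = -1*2*91*(-5) = -182*(-5) = 910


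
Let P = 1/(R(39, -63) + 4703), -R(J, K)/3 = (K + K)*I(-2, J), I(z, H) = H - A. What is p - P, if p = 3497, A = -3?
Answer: 71964762/20579 ≈ 3497.0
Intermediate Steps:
I(z, H) = 3 + H (I(z, H) = H - 1*(-3) = H + 3 = 3 + H)
R(J, K) = -6*K*(3 + J) (R(J, K) = -3*(K + K)*(3 + J) = -3*2*K*(3 + J) = -6*K*(3 + J))
P = 1/20579 (P = 1/(-6*(-63)*(3 + 39) + 4703) = 1/(-6*(-63)*42 + 4703) = 1/(15876 + 4703) = 1/20579 ≈ 4.8593e-5)
p - P = 3497 - 1*1/20579 = 3497 - 1/20579 = 71964762/20579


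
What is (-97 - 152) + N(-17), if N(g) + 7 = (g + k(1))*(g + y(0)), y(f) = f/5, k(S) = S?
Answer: 16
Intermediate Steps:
y(f) = f/5 (y(f) = f*(1/5) = f/5)
N(g) = -7 + g*(1 + g) (N(g) = -7 + (g + 1)*(g + (1/5)*0) = -7 + (1 + g)*(g + 0) = -7 + (1 + g)*g = -7 + g*(1 + g))
(-97 - 152) + N(-17) = (-97 - 152) + (-7 - 17 + (-17)**2) = -249 + (-7 - 17 + 289) = -249 + 265 = 16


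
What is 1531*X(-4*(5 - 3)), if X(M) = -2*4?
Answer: -12248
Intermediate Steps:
X(M) = -8
1531*X(-4*(5 - 3)) = 1531*(-8) = -12248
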